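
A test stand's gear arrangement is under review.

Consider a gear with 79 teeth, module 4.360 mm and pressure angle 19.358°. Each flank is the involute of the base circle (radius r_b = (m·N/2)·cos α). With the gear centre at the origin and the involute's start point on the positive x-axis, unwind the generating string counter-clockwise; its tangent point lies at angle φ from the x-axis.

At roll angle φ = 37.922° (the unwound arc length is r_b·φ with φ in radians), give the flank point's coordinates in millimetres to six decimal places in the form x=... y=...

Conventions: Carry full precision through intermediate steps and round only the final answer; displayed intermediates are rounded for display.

topology: single-mesh involute geometry — m = 4.360, N = 79
pitch radius r_p = m·N/2 = 4.360·79/2 = 172.220000
base radius r_b = r_p·cos α = 172.220000·cos 19.358° = 162.483696
roll angle φ = 37.922° = 0.66186376 rad
x = r_b·(cos φ + φ·sin φ) = 194.269045
y = r_b·(sin φ − φ·cos φ) = 15.026189

x=194.269045 y=15.026189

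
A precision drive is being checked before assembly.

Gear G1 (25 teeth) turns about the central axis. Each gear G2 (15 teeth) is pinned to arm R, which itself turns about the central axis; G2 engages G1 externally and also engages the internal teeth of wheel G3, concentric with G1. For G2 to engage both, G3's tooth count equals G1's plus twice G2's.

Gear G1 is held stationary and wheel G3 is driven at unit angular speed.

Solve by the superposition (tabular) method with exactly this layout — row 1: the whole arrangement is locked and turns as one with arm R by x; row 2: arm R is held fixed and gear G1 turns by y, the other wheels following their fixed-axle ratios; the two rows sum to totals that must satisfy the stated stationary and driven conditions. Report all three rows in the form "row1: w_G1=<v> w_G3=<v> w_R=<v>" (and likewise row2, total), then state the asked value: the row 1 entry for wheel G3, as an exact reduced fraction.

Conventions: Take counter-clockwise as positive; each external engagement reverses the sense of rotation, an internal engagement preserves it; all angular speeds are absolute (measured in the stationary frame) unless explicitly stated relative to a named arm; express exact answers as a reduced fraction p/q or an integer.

recognized (axles ride arm R): planetary set, 25/15/55 teeth
superposition row 1 [locked train]: every member turns x
row 2 (arm held, sun turns y): ω_ring = −(25/55)·y, ω_arm = 0
boundary: total ω_sun = x + y = 0 and total ω_ring = x − (25/55)·y = 1  ⇒  y = -11/16, x = 11/16
row 2 ring = −(25/55)·(-11/16) = 5/16
totals (row 1 + row 2): sun 11/16 + (-11/16) = 0, ring 11/16 + 5/16 = 1, arm 11/16 + 0 = 11/16
asked cell (row1, ring) = 11/16

row1: w_G1=11/16 w_G3=11/16 w_R=11/16
row2: w_G1=-11/16 w_G3=5/16 w_R=0
total: w_G1=0 w_G3=1 w_R=11/16
asked value: 11/16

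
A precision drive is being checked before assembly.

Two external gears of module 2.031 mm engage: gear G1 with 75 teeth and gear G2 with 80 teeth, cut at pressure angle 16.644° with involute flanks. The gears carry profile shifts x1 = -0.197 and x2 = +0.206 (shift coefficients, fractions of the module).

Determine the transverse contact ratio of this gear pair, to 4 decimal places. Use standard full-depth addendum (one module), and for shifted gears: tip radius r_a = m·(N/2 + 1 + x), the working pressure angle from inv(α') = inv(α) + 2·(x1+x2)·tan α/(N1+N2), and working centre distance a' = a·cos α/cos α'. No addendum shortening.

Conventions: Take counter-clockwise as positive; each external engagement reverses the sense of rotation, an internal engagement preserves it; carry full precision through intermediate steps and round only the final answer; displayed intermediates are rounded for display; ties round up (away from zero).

2.0550

class = single-mesh tooth geometry [involute pair 75T × 80T, m = 2.031]
base radii: r_b1 = 72.971512, r_b2 = 77.836280
tip radii: r_a1 = 77.793393, r_a2 = 83.689386
inv(α') = inv(16.644°) + 2·(-0.197+0.206)·tan α/(75+80) = 0.00849145  ⇒  α' = 16.66623°
a' = a·cos α / cos α' = 157.4025·cos 16.644°/cos 16.66623° = 157.420767
action lengths: √(r_a1²−r_b1²) = 26.962389, √(r_a2²−r_b2²) = 30.747795
base pitch p_b = π·m·cos α = 6.113247
CR = (26.962389 + 30.747795 − 157.420767·sin 16.66623°)/6.113247 = 2.054973
contact ratio ≈ 2.0550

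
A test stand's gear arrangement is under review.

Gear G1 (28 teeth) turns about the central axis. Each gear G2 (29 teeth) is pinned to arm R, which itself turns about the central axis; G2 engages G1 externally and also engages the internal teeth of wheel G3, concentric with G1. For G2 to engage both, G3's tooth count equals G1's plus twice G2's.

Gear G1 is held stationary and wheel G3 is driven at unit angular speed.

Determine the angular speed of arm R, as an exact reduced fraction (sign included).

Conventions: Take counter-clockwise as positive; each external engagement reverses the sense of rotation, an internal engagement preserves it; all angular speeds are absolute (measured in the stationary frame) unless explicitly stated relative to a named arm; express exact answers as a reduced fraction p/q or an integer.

43/57

recognized (axles ride arm R): planetary set, 28/29/86 teeth
ring teeth: 28 + 2·29 = 86
28(ω_sun−ω_arm) = −86(ω_ring−ω_arm),  ω_sun = 0, ω_ring = 1
28(0−ω_arm) = −86(1−ω_arm)  ⇒  114·ω_arm = 86  ⇒  ω_arm = 43/57
exact speed ratio = 43/57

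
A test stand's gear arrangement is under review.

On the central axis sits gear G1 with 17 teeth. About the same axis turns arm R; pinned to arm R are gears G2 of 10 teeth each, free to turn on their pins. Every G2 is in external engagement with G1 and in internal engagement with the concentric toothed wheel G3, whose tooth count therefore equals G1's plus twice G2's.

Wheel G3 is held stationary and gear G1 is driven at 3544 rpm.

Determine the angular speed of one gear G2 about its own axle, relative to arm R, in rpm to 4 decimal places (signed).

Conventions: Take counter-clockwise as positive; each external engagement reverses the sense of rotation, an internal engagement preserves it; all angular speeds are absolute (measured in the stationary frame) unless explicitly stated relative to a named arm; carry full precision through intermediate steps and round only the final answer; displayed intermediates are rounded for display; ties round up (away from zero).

-4128.1037 rpm

class = planetary set [G3 = 17+2·10 = 37; Willis about the carrier]
normalise by the input: solve with ω_sun = 1, then scale by 3544 rpm
ring teeth: 17 + 2·10 = 37
17(ω_sun−ω_arm) = −37(ω_ring−ω_arm),  ω_ring = 0, ω_sun = 1
17(1−ω_arm) = −37(0−ω_arm)  ⇒  54·ω_arm = 17  ⇒  ω_arm = 17/54
sun–planet mesh: 17·(1−17/54) = −10·(ω_p−ω_arm)  ⇒  ω_p−ω_arm = -629/540
scale: ω_p−ω_arm = -629/540 × 3544 rpm = -4128.1037 rpm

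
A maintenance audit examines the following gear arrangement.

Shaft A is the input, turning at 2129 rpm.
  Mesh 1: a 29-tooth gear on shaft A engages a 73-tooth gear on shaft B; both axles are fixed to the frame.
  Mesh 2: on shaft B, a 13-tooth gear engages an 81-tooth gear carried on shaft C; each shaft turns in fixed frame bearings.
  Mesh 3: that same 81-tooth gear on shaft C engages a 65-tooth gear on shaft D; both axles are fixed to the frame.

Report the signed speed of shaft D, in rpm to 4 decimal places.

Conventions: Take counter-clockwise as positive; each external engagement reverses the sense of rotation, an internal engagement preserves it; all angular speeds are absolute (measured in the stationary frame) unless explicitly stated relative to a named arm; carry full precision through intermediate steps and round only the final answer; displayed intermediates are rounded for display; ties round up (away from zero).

-169.1534 rpm

class = fixed-axis compound train [3 meshes; 3 ratios multiply, 3 sense flips]
mesh 1 [29T→73T]: ω = 2129.0000×29/73 = 845.7671 rpm, sense flips to −
mesh 2 [13T→81T]: ω = 845.7671×13/81 = 135.7404 rpm, sense flips to +
mesh 3 [81T→65T]: ω = 135.7404×81/65 = 169.1534 rpm, sense flips to −
signed output speed = -169.1534 rpm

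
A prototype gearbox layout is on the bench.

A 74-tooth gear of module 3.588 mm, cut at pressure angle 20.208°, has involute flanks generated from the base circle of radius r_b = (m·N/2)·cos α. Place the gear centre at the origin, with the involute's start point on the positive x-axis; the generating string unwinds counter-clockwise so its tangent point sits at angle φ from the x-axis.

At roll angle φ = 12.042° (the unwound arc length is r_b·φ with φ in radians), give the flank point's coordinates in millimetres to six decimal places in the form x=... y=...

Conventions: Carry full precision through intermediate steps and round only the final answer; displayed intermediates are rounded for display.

x=127.305464 y=0.383840

class = single-mesh tooth geometry [base-circle involute, m = 3.588, 74T]
pitch radius r_p = m·N/2 = 3.588·74/2 = 132.756000
base radius r_b = r_p·cos α = 132.756000·cos 20.208° = 124.584178
roll angle φ = 12.042° = 0.21017255 rad
x = r_b·(cos φ + φ·sin φ) = 127.305464
y = r_b·(sin φ − φ·cos φ) = 0.383840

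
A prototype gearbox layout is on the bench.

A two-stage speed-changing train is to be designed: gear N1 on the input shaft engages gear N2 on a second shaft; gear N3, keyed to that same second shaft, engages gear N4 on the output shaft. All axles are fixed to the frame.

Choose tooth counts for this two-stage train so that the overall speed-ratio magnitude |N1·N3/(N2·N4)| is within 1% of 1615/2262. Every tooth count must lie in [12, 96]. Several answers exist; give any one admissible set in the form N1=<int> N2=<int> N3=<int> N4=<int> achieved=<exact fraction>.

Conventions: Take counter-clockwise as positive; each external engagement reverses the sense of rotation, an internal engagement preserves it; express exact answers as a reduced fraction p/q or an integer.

design class (target 1615/2262): fixed-axis compound train
target = 1615/2262 in lowest terms: an exact hit needs N1·N3 = k·1615 and N2·N4 = k·2262 for one integer k, every count in [12, 96]; additionally prefer no 1:1 stage (N1 ≠ N2, N3 ≠ N4)
k = 1: N1·N3 = 1615 = 17·95, N2·N4 = 2262 = 26·87
achieved = 17·95/(26·87) = 1615/2262; |achieved − target| = 0 ≤ 323/45240 ✓

N1=17 N2=26 N3=95 N4=87 achieved=1615/2262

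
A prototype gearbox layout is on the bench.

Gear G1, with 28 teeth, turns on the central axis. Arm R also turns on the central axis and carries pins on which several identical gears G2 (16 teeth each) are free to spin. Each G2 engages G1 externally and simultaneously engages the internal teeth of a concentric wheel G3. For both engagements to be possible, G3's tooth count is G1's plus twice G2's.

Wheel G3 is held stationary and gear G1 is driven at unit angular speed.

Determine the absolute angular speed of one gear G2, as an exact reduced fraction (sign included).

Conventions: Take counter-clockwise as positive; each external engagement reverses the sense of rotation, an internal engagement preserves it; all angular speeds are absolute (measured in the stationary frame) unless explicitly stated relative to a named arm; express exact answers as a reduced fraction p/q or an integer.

-7/8

planetary set (28T centre, 16T on arm, 60T internal) — Willis relation
ring teeth: 28 + 2·16 = 60
28(ω_sun−ω_arm) = −60(ω_ring−ω_arm),  ω_ring = 0, ω_sun = 1
28(1−ω_arm) = −60(0−ω_arm)  ⇒  88·ω_arm = 28  ⇒  ω_arm = 7/22
sun–planet mesh: 28·(1−7/22) = −16·(ω_p−ω_arm)  ⇒  ω_p−ω_arm = -105/88
ω_p = 7/22 − 105/88 = -7/8
exact speed ratio = -7/8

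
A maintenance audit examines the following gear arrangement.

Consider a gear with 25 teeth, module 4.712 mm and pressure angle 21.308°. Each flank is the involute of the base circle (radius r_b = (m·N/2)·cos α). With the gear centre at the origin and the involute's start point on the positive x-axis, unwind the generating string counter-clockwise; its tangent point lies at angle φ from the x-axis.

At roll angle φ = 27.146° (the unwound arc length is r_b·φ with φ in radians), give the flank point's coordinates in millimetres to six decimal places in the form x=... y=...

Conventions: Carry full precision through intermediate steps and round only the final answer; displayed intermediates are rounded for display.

topology: single-mesh involute geometry — m = 4.712, N = 25
pitch radius r_p = m·N/2 = 4.712·25/2 = 58.900000
base radius r_b = r_p·cos α = 58.900000·cos 21.308° = 54.873625
roll angle φ = 27.146° = 0.47378708 rad
x = r_b·(cos φ + φ·sin φ) = 60.691142
y = r_b·(sin φ − φ·cos φ) = 1.902006

x=60.691142 y=1.902006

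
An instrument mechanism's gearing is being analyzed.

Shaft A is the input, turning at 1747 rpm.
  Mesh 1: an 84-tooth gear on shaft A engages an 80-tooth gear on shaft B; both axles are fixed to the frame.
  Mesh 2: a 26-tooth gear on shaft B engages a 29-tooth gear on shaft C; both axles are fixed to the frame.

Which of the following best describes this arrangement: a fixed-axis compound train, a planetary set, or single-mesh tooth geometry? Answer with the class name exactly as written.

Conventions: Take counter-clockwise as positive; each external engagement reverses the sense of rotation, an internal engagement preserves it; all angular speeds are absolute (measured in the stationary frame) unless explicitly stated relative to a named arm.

class = fixed-axis compound train [2 meshes; 2 ratios multiply, 2 sense flips]
classification: fixed-axis compound train

fixed-axis compound train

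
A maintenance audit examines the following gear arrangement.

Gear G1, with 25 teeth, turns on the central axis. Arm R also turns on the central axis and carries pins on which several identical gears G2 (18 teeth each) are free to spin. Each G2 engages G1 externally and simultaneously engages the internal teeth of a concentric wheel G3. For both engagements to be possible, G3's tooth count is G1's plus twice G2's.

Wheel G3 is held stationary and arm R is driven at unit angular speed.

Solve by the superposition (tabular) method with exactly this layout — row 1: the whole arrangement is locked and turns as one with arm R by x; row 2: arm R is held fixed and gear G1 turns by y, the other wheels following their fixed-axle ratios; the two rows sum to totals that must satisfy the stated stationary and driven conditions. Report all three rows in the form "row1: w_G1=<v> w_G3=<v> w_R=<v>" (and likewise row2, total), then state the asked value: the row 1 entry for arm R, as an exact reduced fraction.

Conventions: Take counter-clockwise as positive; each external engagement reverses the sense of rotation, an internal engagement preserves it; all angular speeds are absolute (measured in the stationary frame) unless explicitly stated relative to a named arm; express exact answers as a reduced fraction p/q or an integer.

row1: w_G1=1 w_G3=1 w_R=1
row2: w_G1=61/25 w_G3=-1 w_R=0
total: w_G1=86/25 w_G3=0 w_R=1
asked value: 1

class = planetary set [G3 = 25+2·18 = 61; Willis about the carrier]
superposition row 1 [locked train]: every member turns x
row 2 (arm held, sun turns y): ω_ring = −(25/61)·y, ω_arm = 0
boundary: total ω_ring = x − (25/61)·y = 0 and total ω_arm = x = 1  ⇒  y = 61/25, x = 1
row 2 ring = −(25/61)·61/25 = -1
totals (row 1 + row 2): sun 1 + 61/25 = 86/25, ring 1 + (-1) = 0, arm 1 + 0 = 1
asked cell (row1, arm) = 1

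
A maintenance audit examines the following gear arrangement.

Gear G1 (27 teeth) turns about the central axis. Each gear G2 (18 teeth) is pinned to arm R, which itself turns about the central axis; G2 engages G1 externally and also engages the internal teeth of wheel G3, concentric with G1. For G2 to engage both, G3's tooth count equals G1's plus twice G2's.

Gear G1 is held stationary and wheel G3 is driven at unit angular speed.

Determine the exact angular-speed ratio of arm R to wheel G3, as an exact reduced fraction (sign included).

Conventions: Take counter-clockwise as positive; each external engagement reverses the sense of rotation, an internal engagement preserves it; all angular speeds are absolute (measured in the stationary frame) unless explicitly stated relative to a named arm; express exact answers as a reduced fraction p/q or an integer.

class = planetary set [G3 = 27+2·18 = 63; Willis about the carrier]
ring teeth: 27 + 2·18 = 63
27(ω_sun−ω_arm) = −63(ω_ring−ω_arm),  ω_sun = 0, ω_ring = 1
27(0−ω_arm) = −63(1−ω_arm)  ⇒  90·ω_arm = 63  ⇒  ω_arm = 7/10
ω_out/ω_in = 7/10

7/10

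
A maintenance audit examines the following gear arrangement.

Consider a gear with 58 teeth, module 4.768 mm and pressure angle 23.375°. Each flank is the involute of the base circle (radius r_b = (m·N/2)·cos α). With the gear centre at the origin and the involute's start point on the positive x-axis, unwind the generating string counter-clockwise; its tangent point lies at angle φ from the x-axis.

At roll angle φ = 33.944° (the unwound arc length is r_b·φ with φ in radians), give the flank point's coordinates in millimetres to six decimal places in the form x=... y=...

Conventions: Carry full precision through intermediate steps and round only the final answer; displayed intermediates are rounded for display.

x=147.280849 y=8.492247

topology: single-mesh involute geometry — m = 4.768, N = 58
pitch radius r_p = m·N/2 = 4.768·58/2 = 138.272000
base radius r_b = r_p·cos α = 138.272000·cos 23.375° = 126.923716
roll angle φ = 33.944° = 0.59243456 rad
x = r_b·(cos φ + φ·sin φ) = 147.280849
y = r_b·(sin φ − φ·cos φ) = 8.492247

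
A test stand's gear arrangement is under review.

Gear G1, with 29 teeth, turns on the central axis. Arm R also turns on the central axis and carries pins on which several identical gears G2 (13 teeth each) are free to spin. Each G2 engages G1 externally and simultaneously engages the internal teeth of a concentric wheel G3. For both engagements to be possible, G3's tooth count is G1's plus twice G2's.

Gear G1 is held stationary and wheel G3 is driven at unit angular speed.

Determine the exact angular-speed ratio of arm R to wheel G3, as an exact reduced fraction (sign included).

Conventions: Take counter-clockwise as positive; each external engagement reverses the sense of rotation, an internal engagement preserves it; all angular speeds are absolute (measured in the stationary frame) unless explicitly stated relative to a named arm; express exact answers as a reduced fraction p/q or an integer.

topology: planetary set — G1 29T / G2 13T / G3 55T, arm = carrier (Willis)
ring teeth: 29 + 2·13 = 55
29(ω_sun−ω_arm) = −55(ω_ring−ω_arm),  ω_sun = 0, ω_ring = 1
29(0−ω_arm) = −55(1−ω_arm)  ⇒  84·ω_arm = 55  ⇒  ω_arm = 55/84
ω_out/ω_in = 55/84

55/84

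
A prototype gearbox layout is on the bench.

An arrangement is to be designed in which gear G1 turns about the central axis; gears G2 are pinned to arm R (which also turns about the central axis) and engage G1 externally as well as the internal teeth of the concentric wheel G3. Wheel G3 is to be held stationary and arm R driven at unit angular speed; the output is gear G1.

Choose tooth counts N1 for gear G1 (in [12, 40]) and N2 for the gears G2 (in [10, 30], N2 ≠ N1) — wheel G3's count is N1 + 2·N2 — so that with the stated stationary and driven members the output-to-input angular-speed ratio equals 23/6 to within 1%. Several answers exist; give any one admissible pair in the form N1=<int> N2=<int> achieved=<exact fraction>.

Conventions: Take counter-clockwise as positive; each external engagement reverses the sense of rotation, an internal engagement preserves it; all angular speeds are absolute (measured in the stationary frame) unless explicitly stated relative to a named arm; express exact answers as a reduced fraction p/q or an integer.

design class (target 23/6): planetary set
Willis with ω_ring = 0: ω_sun/ω_arm = (N1+N3)/N1; set equal to 23/6  ⇒  N3/N1 = 23/6 − 1 = 17/6
N3 = N1 + 2·N2  ⇒  N2/N1 = (N3/N1 − 1)/2 = (17/6 − 1)/2 = 11/12
smallest multiple with N1 ≥ 12 and N2 ≥ 10: k = 1  ⇒  N1 = 1·12 = 12, N2 = 1·11 = 11 (N1 ≤ 40, N2 ≤ 30, N2 ≠ N1 ✓), N3 = 12 + 2·11 = 34
check: (N1+N3)/N1 with N1 = 12, N3 = 34 gives 23/6; |achieved − target| = 0 ≤ 23/600 ✓

N1=12 N2=11 achieved=23/6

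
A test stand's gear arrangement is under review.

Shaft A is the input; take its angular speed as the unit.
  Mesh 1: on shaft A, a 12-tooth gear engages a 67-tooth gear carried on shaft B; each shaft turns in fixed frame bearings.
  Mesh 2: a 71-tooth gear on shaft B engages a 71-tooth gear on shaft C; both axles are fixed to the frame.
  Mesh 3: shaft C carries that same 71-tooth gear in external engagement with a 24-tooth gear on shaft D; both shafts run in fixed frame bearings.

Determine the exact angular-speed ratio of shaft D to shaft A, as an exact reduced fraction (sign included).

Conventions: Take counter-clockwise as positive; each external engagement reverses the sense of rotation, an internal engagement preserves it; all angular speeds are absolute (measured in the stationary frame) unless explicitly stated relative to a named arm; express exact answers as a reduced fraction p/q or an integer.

-71/134

class = fixed-axis compound train [3 meshes; 3 ratios multiply, 3 sense flips]
mesh 1 [12T→67T]: running ratio 12/67, sense −
mesh 2 [71T→71T]: running ratio 12/67, sense +
mesh 3 [71T→24T]: running ratio 71/134, sense −
ω_out/ω_in = -71/134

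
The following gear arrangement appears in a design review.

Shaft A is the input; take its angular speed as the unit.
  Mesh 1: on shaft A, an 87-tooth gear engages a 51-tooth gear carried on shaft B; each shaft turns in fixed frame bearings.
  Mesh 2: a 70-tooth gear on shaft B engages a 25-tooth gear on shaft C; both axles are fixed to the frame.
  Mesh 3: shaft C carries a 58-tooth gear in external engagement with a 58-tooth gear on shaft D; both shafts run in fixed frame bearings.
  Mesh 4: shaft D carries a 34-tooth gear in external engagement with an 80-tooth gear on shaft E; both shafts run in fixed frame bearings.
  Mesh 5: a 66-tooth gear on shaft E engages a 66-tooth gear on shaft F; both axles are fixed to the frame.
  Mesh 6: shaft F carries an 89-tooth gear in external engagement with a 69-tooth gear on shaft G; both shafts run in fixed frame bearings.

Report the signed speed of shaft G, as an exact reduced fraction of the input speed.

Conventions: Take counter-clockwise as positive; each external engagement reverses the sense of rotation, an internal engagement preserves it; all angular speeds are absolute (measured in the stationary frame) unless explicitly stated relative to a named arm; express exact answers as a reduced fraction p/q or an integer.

6-mesh fixed-axis compound train (all bearings frame-fixed)
mesh 1 [87T→51T]: |ω|/ω_in = 1×87/51 = 29/17, sense flips to −
mesh 2 [70T→25T]: |ω|/ω_in = (29/17)×70/25 = 406/85, sense flips to +
mesh 3 [58T→58T]: |ω|/ω_in = (406/85)×58/58 = 406/85, sense flips to −
mesh 4 [34T→80T]: |ω|/ω_in = (406/85)×34/80 = 203/100, sense flips to +
mesh 5 [66T→66T]: |ω|/ω_in = (203/100)×66/66 = 203/100, sense flips to −
mesh 6 [89T→69T]: |ω|/ω_in = (203/100)×89/69 = 18067/6900, sense flips to +
signed output speed (× input speed) = 18067/6900

18067/6900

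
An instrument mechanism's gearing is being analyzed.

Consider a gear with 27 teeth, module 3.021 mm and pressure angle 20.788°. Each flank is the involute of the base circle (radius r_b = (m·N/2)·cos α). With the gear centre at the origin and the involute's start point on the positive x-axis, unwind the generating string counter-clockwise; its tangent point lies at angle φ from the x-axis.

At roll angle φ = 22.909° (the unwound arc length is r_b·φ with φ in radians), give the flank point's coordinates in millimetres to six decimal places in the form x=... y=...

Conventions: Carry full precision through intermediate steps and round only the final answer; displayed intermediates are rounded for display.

class = single-mesh tooth geometry [base-circle involute, m = 3.021, 27T]
pitch radius r_p = m·N/2 = 3.021·27/2 = 40.783500
base radius r_b = r_p·cos α = 40.783500·cos 20.788° = 38.128495
roll angle φ = 22.909° = 0.39983748 rad
x = r_b·(cos φ + φ·sin φ) = 41.055561
y = r_b·(sin φ − φ·cos φ) = 0.799503

x=41.055561 y=0.799503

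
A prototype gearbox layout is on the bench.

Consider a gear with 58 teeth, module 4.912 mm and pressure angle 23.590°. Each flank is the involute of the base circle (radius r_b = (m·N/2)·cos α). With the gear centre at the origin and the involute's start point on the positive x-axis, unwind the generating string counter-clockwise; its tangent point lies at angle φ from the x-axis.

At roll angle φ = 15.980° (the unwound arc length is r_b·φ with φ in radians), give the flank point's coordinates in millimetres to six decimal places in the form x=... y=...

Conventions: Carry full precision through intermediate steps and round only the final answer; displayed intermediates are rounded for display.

x=135.523005 y=0.936733

topology: single-mesh involute geometry — m = 4.912, N = 58
pitch radius r_p = m·N/2 = 4.912·58/2 = 142.448000
base radius r_b = r_p·cos α = 142.448000·cos 23.590° = 130.543990
roll angle φ = 15.980° = 0.27890361 rad
x = r_b·(cos φ + φ·sin φ) = 135.523005
y = r_b·(sin φ − φ·cos φ) = 0.936733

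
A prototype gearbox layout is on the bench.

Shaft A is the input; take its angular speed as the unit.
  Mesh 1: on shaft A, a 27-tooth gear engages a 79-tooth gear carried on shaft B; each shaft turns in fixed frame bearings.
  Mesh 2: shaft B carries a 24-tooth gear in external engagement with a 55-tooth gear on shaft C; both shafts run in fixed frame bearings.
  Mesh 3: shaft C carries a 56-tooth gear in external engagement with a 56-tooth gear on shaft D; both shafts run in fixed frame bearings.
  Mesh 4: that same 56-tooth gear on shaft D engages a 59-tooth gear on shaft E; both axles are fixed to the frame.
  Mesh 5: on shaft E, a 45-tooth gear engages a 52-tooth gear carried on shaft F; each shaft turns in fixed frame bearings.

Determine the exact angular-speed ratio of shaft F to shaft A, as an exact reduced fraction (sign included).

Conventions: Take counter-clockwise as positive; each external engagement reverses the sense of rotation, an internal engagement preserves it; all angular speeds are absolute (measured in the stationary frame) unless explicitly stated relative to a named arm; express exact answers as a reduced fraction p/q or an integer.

class = fixed-axis compound train [5 meshes; 5 ratios multiply, 5 sense flips]
mesh 1 [27T→79T]: running ratio 27/79, sense −
mesh 2 [24T→55T]: running ratio 648/4345, sense +
mesh 3 [56T→56T]: running ratio 648/4345, sense −
mesh 4 [56T→59T]: running ratio 36288/256355, sense +
mesh 5 [45T→52T]: running ratio 81648/666523, sense −
ω_out/ω_in = -81648/666523

-81648/666523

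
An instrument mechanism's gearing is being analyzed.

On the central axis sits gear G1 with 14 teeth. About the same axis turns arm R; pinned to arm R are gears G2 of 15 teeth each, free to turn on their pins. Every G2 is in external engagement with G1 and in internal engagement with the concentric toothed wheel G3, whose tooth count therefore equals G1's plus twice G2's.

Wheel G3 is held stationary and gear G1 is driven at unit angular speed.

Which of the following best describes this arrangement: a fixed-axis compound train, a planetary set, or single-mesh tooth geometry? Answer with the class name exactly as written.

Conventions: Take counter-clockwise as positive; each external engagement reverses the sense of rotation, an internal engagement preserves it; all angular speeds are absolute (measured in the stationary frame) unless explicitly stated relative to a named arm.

planetary set

class = planetary set [G3 = 14+2·15 = 44; Willis about the carrier]
classification: planetary set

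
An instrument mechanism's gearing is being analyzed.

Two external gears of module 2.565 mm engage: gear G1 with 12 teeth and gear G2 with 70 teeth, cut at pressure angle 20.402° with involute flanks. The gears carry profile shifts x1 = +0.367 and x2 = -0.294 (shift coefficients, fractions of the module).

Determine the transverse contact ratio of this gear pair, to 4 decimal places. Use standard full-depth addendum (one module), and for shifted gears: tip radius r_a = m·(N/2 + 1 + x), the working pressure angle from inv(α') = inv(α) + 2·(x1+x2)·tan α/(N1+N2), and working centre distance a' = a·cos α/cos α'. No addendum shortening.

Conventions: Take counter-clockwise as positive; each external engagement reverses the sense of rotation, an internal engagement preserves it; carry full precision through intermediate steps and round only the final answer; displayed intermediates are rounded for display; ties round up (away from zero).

class = single-mesh tooth geometry [involute pair 12T × 70T, m = 2.565]
base radii: r_b1 = 14.424583, r_b2 = 84.143398
tip radii: r_a1 = 18.896355, r_a2 = 91.585890
inv(α') = inv(20.402°) + 2·(+0.367-0.294)·tan α/(12+70) = 0.01651656  ⇒  α' = 20.67235°
a' = a·cos α / cos α' = 105.1650·cos 20.402°/cos 20.67235° = 105.351062
action lengths: √(r_a1²−r_b1²) = 12.206705, √(r_a2²−r_b2²) = 36.164399
base pitch p_b = π·m·cos α = 7.552694
CR = (12.206705 + 36.164399 − 105.351062·sin 20.67235°)/7.552694 = 1.480229
contact ratio ≈ 1.4802

1.4802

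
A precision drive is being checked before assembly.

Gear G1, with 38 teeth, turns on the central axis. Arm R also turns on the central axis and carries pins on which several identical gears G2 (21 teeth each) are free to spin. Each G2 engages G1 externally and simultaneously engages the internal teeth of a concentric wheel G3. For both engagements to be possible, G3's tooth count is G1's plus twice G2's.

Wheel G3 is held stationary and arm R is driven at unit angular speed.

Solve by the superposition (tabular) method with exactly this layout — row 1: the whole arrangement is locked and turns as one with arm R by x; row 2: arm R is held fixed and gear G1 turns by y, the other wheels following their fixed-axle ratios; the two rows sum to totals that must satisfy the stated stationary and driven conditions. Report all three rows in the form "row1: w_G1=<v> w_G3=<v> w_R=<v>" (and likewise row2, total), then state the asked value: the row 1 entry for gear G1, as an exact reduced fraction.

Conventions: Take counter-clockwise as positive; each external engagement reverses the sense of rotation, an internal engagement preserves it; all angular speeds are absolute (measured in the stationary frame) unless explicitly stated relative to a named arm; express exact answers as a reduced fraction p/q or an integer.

row1: w_G1=1 w_G3=1 w_R=1
row2: w_G1=40/19 w_G3=-1 w_R=0
total: w_G1=59/19 w_G3=0 w_R=1
asked value: 1

class = planetary set [G3 = 38+2·21 = 80; Willis about the carrier]
superposition row 1 [locked train]: every member turns x
row 2 (arm held, sun turns y): ω_ring = −(38/80)·y, ω_arm = 0
boundary: total ω_ring = x − (38/80)·y = 0 and total ω_arm = x = 1  ⇒  y = 40/19, x = 1
row 2 ring = −(38/80)·40/19 = -1
totals (row 1 + row 2): sun 1 + 40/19 = 59/19, ring 1 + (-1) = 0, arm 1 + 0 = 1
asked cell (row1, sun) = 1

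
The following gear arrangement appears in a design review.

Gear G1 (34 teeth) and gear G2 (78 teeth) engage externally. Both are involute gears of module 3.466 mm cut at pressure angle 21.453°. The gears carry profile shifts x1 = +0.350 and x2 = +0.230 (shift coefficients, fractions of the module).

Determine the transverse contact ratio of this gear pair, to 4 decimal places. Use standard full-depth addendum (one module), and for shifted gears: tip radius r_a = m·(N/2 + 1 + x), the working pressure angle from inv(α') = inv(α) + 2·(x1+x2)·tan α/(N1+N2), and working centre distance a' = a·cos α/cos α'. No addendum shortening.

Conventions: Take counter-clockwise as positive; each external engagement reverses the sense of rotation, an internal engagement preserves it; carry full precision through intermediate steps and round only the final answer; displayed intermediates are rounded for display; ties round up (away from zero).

recognized (one external pair, fixed centres): single-mesh tooth geometry, m = 3.466, N1 = 34, N2 = 78
base radii: r_b1 = 54.839760, r_b2 = 125.808861
tip radii: r_a1 = 63.601100, r_a2 = 139.437180
inv(α') = inv(21.453°) + 2·(+0.350+0.230)·tan α/(34+78) = 0.02260769  ⇒  α' = 22.85867°
a' = a·cos α / cos α' = 194.0960·cos 21.453°/cos 22.85867° = 196.044834
action lengths: √(r_a1²−r_b1²) = 32.213361, √(r_a2²−r_b2²) = 60.123686
base pitch p_b = π·m·cos α = 10.134364
CR = (32.213361 + 60.123686 − 196.044834·sin 22.85867°)/10.134364 = 1.596706
contact ratio ≈ 1.5967

1.5967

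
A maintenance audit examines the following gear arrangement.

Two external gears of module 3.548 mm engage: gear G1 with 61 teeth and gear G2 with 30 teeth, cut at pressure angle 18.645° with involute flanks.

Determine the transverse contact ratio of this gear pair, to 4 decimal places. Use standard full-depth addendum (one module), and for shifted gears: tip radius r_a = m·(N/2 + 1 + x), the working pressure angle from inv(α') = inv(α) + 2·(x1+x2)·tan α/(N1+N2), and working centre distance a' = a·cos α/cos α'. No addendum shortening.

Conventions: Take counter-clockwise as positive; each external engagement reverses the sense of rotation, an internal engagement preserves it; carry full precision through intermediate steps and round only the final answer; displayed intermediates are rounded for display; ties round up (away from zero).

1.7922

recognized (one external pair, fixed centres): single-mesh tooth geometry, m = 3.548, N1 = 61, N2 = 30
base radii: r_b1 = 102.534670, r_b2 = 50.426887
tip radii: r_a1 = 111.762000, r_a2 = 56.768000
no profile shift: α' = α, a' = a
action lengths: √(r_a1²−r_b1²) = 44.467809, √(r_a2²−r_b2²) = 26.071726
base pitch p_b = π·m·cos α = 10.561383
CR = (44.467809 + 26.071726 − 161.434000·sin 18.64500°)/10.561383 = 1.792237
contact ratio ≈ 1.7922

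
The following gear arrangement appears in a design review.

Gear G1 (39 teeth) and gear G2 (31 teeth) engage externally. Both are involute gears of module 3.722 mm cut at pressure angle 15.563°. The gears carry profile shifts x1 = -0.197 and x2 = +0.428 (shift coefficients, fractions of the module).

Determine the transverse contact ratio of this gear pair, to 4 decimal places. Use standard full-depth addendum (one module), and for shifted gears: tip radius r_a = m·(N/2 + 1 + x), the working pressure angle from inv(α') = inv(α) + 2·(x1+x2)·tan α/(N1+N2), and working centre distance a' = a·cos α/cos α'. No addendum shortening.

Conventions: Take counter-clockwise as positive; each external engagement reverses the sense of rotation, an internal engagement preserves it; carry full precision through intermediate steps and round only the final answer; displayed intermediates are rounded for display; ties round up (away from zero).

1.8142

recognized (one external pair, fixed centres): single-mesh tooth geometry, m = 3.722, N1 = 39, N2 = 31
base radii: r_b1 = 69.917965, r_b2 = 55.575819
tip radii: r_a1 = 75.567766, r_a2 = 63.006016
inv(α') = inv(15.563°) + 2·(-0.197+0.428)·tan α/(39+31) = 0.00872160  ⇒  α' = 16.81200°
a' = a·cos α / cos α' = 130.2700·cos 15.563°/cos 16.81200° = 131.097011
action lengths: √(r_a1²−r_b1²) = 28.669938, √(r_a2²−r_b2²) = 29.683100
base pitch p_b = π·m·cos α = 11.264296
CR = (28.669938 + 29.683100 − 131.097011·sin 16.81200°)/11.264296 = 1.814187
contact ratio ≈ 1.8142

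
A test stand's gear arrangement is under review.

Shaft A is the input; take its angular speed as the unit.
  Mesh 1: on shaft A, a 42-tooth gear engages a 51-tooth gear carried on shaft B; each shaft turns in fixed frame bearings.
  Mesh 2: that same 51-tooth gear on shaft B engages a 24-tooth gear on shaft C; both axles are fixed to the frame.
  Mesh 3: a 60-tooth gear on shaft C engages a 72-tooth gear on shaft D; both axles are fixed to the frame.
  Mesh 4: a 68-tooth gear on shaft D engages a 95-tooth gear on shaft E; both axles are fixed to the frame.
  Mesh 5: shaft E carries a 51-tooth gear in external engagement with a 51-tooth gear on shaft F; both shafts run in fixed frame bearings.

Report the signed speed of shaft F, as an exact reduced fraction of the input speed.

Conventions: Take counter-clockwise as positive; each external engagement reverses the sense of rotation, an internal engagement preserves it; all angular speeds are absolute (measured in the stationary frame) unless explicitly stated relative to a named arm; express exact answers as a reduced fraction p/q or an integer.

5-mesh fixed-axis compound train (all bearings frame-fixed)
mesh 1 [42T→51T]: |ω|/ω_in = 1×42/51 = 14/17, sense flips to −
mesh 2 [51T→24T]: |ω|/ω_in = (14/17)×51/24 = 7/4, sense flips to +
mesh 3 [60T→72T]: |ω|/ω_in = (7/4)×60/72 = 35/24, sense flips to −
mesh 4 [68T→95T]: |ω|/ω_in = (35/24)×68/95 = 119/114, sense flips to +
mesh 5 [51T→51T]: |ω|/ω_in = (119/114)×51/51 = 119/114, sense flips to −
signed output speed (× input speed) = -119/114

-119/114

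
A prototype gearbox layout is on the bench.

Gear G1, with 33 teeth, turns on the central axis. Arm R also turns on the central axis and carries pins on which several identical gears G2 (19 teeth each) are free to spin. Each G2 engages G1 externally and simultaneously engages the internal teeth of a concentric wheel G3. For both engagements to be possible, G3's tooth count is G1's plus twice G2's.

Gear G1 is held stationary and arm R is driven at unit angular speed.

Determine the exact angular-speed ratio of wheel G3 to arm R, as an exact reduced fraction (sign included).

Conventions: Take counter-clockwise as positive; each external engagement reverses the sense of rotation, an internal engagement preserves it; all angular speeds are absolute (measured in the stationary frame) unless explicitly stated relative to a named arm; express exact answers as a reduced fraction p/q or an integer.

104/71

topology: planetary set — G1 33T / G2 19T / G3 71T, arm = carrier (Willis)
ring teeth: 33 + 2·19 = 71
33(ω_sun−ω_arm) = −71(ω_ring−ω_arm),  ω_sun = 0, ω_arm = 1
ω_ring = 1 − (33/71)(0−1) = 104/71
ω_out/ω_in = 104/71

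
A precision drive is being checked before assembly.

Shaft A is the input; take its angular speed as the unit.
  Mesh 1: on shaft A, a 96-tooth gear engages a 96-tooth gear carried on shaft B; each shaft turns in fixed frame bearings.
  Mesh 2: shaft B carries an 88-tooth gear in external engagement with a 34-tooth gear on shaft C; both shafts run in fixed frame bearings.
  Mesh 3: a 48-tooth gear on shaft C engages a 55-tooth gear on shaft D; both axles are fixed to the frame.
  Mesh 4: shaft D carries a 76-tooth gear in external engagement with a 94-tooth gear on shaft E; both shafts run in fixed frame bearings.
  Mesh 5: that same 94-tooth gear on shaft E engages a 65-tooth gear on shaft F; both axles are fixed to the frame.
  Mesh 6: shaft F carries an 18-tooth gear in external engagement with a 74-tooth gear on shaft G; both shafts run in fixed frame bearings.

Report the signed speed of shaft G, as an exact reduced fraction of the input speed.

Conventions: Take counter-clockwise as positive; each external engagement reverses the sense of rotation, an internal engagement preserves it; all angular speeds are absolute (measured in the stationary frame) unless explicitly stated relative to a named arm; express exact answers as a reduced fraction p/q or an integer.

6-mesh fixed-axis compound train (all bearings frame-fixed)
mesh 1 [96T→96T]: |ω|/ω_in = 1×96/96 = 1, sense flips to −
mesh 2 [88T→34T]: |ω|/ω_in = 1×88/34 = 44/17, sense flips to +
mesh 3 [48T→55T]: |ω|/ω_in = (44/17)×48/55 = 192/85, sense flips to −
mesh 4 [76T→94T]: |ω|/ω_in = (192/85)×76/94 = 7296/3995, sense flips to +
mesh 5 [94T→65T]: |ω|/ω_in = (7296/3995)×94/65 = 14592/5525, sense flips to −
mesh 6 [18T→74T]: |ω|/ω_in = (14592/5525)×18/74 = 131328/204425, sense flips to +
signed output speed (× input speed) = 131328/204425

131328/204425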